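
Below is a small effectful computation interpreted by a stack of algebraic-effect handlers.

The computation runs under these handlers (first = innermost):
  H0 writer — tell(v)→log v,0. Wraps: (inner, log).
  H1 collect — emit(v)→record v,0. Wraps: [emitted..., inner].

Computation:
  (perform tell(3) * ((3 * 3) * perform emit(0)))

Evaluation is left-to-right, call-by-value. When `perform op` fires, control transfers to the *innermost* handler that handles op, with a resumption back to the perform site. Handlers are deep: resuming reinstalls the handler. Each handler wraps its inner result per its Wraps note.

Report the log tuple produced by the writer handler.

Answer: (3)

Step-by-step:
tell(3) @ H0 ⇒ log+=3
emit(0) @ H1 ⇒ out+=0
H0 returns (0, (3))
H1 returns [0, (0, (3))]
= [0, (0, (3))]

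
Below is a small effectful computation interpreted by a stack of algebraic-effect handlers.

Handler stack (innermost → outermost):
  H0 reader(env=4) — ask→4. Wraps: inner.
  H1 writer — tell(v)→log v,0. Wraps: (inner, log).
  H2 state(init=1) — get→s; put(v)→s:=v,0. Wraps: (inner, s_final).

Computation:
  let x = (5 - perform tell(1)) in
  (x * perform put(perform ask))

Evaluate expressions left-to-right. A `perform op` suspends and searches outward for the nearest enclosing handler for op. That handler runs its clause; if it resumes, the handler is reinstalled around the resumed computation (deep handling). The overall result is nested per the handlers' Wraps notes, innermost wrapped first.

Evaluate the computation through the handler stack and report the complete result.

Answer: ((0, (1)), 4)

Step-by-step:
tell(1) @ H1 ⇒ log+=1
ask @ H0 ⇒ 4
put(4) @ H2 ⇒ s:=4
H0 returns 0
H1 returns (0, (1))
H2 returns ((0, (1)), 4)
= ((0, (1)), 4)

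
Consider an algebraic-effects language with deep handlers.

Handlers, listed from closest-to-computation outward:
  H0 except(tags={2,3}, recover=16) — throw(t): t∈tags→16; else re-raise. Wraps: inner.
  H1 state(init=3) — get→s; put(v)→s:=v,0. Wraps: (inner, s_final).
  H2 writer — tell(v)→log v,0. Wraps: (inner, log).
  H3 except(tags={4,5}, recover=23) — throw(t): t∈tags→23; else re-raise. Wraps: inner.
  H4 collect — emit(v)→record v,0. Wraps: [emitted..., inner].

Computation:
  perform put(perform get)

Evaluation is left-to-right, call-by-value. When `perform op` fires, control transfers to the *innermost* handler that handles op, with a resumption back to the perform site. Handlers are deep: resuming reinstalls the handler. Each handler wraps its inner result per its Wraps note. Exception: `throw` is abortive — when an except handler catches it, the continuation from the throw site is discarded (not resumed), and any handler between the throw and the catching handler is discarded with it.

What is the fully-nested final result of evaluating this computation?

Answer: [((0, 3), ())]

Evaluation trace:
get @ H1 ⇒ 3
put(3) @ H1 ⇒ s:=3
H0 returns 0
H1 returns (0, 3)
H2 returns ((0, 3), ())
H3 returns ((0, 3), ())
H4 returns [((0, 3), ())]
= [((0, 3), ())]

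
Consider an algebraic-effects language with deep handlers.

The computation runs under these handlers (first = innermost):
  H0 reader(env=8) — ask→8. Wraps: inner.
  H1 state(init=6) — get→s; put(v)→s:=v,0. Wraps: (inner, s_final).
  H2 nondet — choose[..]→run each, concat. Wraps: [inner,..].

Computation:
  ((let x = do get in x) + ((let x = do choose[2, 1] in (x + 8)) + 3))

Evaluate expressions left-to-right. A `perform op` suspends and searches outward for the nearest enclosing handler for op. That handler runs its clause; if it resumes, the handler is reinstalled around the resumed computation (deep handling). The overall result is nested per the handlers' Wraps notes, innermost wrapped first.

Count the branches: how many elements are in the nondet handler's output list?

Step-by-step:
get @ H1 ⇒ 6
choose[2, 1] @ H2
  branch[0] choose=2:
    H0 returns 19
    H1 returns (19, 6)
    H2 returns [(19, 6)]
  branch[1] choose=1:
    H0 returns 18
    H1 returns (18, 6)
    H2 returns [(18, 6)]
= [(19, 6), (18, 6)]

Answer: 2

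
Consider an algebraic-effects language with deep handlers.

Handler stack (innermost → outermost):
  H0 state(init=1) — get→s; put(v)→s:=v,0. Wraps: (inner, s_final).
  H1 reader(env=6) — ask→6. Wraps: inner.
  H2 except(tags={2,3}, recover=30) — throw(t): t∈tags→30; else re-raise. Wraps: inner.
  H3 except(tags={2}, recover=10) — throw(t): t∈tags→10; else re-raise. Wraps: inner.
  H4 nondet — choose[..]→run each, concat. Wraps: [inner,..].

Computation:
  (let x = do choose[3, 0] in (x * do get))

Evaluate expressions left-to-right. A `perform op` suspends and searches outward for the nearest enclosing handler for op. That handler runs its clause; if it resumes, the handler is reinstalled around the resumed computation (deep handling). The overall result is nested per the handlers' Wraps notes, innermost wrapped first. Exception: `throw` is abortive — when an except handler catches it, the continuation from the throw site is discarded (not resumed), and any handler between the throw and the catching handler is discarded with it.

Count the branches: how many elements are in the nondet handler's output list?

Answer: 2

Working:
choose[3, 0] @ H4
  branch[0] choose=3:
    get @ H0 ⇒ 1
    H0 returns (3, 1)
    H1 returns (3, 1)
    H2 returns (3, 1)
    H3 returns (3, 1)
    H4 returns [(3, 1)]
  branch[1] choose=0:
    get @ H0 ⇒ 1
    H0 returns (0, 1)
    H1 returns (0, 1)
    H2 returns (0, 1)
    H3 returns (0, 1)
    H4 returns [(0, 1)]
= [(3, 1), (0, 1)]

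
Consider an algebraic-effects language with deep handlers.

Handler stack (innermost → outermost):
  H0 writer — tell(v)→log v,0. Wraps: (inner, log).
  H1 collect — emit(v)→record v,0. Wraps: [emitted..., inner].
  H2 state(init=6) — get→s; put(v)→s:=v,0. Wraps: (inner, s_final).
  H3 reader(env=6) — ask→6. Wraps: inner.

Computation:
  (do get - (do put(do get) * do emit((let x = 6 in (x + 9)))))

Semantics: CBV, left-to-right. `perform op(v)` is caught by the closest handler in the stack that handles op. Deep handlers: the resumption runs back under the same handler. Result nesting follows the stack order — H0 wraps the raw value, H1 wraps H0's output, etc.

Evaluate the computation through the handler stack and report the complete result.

Working:
get @ H2 ⇒ 6
get @ H2 ⇒ 6
put(6) @ H2 ⇒ s:=6
emit(15) @ H1 ⇒ out+=15
H0 returns (6, ())
H1 returns [15, (6, ())]
H2 returns ([15, (6, ())], 6)
H3 returns ([15, (6, ())], 6)
= ([15, (6, ())], 6)

Answer: ([15, (6, ())], 6)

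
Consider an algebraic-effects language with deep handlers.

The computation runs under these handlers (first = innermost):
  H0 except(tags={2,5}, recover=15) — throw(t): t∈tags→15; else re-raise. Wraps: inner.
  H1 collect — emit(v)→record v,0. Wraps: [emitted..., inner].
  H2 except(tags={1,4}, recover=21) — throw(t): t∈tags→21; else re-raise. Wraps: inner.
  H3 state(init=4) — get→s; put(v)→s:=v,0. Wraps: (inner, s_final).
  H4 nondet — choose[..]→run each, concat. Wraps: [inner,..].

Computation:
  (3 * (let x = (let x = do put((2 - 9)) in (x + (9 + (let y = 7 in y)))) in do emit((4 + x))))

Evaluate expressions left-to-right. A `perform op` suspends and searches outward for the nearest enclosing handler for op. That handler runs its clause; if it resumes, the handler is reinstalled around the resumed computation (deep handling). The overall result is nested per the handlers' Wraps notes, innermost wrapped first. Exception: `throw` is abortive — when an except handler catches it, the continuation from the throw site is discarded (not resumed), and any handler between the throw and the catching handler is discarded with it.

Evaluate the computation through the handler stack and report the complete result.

Answer: [([20, 0], -7)]

Evaluation trace:
put(-7) @ H3 ⇒ s:=-7
emit(20) @ H1 ⇒ out+=20
H0 returns 0
H1 returns [20, 0]
H2 returns [20, 0]
H3 returns ([20, 0], -7)
H4 returns [([20, 0], -7)]
= [([20, 0], -7)]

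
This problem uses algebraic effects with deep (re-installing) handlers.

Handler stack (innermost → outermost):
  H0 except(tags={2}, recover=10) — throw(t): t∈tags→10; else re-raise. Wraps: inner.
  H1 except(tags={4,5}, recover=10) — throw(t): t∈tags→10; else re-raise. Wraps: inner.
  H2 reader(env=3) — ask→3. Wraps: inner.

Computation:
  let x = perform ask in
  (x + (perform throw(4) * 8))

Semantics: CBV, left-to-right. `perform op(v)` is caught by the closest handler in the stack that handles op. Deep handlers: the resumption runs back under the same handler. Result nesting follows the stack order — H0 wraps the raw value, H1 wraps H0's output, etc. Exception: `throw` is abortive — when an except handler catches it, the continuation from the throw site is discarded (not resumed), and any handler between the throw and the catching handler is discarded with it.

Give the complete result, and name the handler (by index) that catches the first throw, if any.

Evaluation trace:
ask @ H2 ⇒ 3
throw(4) @ H0 re-raised
throw(4) @ H1 caught ⇒ 10
H2 returns 10
= 10

Answer: 10 ; first throw caught by: H1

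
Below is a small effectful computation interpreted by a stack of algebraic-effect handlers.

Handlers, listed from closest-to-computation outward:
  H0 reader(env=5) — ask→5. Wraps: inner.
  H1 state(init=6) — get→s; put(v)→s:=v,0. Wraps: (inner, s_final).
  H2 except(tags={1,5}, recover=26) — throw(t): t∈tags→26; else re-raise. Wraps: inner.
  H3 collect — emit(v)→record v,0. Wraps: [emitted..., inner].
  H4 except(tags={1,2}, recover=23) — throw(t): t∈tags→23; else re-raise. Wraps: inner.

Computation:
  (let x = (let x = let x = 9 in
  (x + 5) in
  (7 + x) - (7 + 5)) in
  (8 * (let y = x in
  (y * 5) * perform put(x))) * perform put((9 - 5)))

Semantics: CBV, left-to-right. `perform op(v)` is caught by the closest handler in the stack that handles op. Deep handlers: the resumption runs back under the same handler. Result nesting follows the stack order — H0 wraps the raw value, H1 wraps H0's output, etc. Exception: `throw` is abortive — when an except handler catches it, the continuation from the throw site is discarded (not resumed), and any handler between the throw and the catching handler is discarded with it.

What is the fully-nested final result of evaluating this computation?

Answer: [(0, 4)]

Step-by-step:
put(9) @ H1 ⇒ s:=9
put(4) @ H1 ⇒ s:=4
H0 returns 0
H1 returns (0, 4)
H2 returns (0, 4)
H3 returns [(0, 4)]
H4 returns [(0, 4)]
= [(0, 4)]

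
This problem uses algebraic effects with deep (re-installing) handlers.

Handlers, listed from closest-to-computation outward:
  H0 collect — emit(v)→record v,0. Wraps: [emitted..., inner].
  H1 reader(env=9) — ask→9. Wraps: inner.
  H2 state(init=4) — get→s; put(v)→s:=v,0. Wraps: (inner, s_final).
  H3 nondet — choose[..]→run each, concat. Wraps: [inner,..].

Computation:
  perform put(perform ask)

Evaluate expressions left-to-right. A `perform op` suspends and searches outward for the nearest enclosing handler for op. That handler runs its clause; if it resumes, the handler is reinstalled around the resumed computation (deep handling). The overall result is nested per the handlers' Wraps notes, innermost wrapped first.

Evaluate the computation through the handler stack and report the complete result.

Answer: [([0], 9)]

Evaluation trace:
ask @ H1 ⇒ 9
put(9) @ H2 ⇒ s:=9
H0 returns [0]
H1 returns [0]
H2 returns ([0], 9)
H3 returns [([0], 9)]
= [([0], 9)]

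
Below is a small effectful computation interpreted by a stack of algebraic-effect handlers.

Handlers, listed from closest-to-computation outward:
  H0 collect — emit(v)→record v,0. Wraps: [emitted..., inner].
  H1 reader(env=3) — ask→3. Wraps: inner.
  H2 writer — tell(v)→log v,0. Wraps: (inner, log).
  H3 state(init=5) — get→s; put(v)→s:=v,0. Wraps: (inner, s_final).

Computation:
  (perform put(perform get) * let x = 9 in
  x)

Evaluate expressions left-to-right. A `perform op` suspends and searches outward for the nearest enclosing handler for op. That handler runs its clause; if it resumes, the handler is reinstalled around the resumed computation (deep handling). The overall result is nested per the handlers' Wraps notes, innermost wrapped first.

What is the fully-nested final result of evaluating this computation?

Working:
get @ H3 ⇒ 5
put(5) @ H3 ⇒ s:=5
H0 returns [0]
H1 returns [0]
H2 returns ([0], ())
H3 returns (([0], ()), 5)
= (([0], ()), 5)

Answer: (([0], ()), 5)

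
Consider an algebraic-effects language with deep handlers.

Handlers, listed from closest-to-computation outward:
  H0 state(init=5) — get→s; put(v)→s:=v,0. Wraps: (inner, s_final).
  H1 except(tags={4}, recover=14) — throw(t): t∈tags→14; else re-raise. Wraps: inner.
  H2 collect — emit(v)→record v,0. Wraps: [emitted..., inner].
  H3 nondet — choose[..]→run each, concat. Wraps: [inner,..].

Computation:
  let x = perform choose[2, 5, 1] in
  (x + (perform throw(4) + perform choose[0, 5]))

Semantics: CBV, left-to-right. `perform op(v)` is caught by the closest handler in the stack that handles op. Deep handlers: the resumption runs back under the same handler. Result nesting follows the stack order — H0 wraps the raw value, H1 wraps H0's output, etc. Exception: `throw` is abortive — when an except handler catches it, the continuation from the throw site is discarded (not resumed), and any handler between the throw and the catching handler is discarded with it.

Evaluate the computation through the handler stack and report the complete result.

Step-by-step:
choose[2, 5, 1] @ H3
  branch[0] choose=2:
    throw(4) @ H1 caught ⇒ 14
    H2 returns [14]
    H3 returns [[14]]
  branch[1] choose=5:
    throw(4) @ H1 caught ⇒ 14
    H2 returns [14]
    H3 returns [[14]]
  branch[2] choose=1:
    throw(4) @ H1 caught ⇒ 14
    H2 returns [14]
    H3 returns [[14]]
= [[14], [14], [14]]

Answer: [[14], [14], [14]]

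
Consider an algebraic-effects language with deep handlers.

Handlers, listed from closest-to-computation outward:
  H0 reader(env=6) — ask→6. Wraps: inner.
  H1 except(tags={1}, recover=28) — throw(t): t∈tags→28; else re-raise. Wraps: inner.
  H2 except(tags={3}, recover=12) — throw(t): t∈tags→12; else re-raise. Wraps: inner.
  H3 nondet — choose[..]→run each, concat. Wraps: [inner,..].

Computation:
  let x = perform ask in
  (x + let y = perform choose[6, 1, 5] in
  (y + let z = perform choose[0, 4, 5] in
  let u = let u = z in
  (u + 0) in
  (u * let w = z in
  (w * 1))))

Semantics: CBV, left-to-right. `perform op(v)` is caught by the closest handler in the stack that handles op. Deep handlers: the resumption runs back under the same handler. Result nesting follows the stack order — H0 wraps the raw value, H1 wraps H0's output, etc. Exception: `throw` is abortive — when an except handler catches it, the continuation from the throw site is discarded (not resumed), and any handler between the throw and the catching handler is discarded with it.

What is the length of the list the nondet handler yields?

Working:
ask @ H0 ⇒ 6
choose[6, 1, 5] @ H3
  branch[0] choose=6:
    choose[0, 4, 5] @ H3
      branch[0] choose=0:
        H0 returns 12
        H1 returns 12
        H2 returns 12
        H3 returns [12]
      branch[1] choose=4:
        H0 returns 28
        H1 returns 28
        H2 returns 28
        H3 returns [28]
      branch[2] choose=5:
        H0 returns 37
        H1 returns 37
        H2 returns 37
        H3 returns [37]
  branch[1] choose=1:
    choose[0, 4, 5] @ H3
      branch[0] choose=0:
        H0 returns 7
        H1 returns 7
        H2 returns 7
        H3 returns [7]
      branch[1] choose=4:
        H0 returns 23
        H1 returns 23
        H2 returns 23
        H3 returns [23]
      branch[2] choose=5:
        H0 returns 32
        H1 returns 32
        H2 returns 32
        H3 returns [32]
  branch[2] choose=5:
    choose[0, 4, 5] @ H3
      branch[0] choose=0:
        H0 returns 11
        H1 returns 11
        H2 returns 11
        H3 returns [11]
      branch[1] choose=4:
        H0 returns 27
        H1 returns 27
        H2 returns 27
        H3 returns [27]
      branch[2] choose=5:
        H0 returns 36
        H1 returns 36
        H2 returns 36
        H3 returns [36]
= [12, 28, 37, 7, 23, 32, 11, 27, 36]

Answer: 9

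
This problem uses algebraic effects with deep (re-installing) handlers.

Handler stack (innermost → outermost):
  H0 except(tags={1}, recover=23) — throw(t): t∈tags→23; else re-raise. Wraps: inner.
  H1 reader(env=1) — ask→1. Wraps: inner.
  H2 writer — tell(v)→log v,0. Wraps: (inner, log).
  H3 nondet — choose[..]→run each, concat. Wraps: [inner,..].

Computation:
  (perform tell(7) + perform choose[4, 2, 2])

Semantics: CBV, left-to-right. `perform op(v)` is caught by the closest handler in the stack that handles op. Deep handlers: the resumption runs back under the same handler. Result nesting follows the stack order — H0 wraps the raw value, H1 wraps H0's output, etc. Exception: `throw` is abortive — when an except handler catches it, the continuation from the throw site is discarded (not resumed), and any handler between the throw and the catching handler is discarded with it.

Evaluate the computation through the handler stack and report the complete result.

Answer: [(4, (7)), (2, (7)), (2, (7))]

Evaluation trace:
tell(7) @ H2 ⇒ log+=7
choose[4, 2, 2] @ H3
  branch[0] choose=4:
    H0 returns 4
    H1 returns 4
    H2 returns (4, (7))
    H3 returns [(4, (7))]
  branch[1] choose=2:
    H0 returns 2
    H1 returns 2
    H2 returns (2, (7))
    H3 returns [(2, (7))]
  branch[2] choose=2:
    H0 returns 2
    H1 returns 2
    H2 returns (2, (7))
    H3 returns [(2, (7))]
= [(4, (7)), (2, (7)), (2, (7))]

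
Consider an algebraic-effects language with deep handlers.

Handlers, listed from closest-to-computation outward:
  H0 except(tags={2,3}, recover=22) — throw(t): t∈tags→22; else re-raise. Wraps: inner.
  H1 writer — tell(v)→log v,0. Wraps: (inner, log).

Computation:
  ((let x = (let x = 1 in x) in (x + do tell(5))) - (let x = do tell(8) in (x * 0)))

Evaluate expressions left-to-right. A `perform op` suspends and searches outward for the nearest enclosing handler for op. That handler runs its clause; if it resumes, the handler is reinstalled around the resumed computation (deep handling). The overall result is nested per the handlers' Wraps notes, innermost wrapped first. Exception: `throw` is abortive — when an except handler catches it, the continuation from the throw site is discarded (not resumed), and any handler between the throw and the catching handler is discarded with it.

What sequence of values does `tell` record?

Evaluation trace:
tell(5) @ H1 ⇒ log+=5
tell(8) @ H1 ⇒ log+=8
H0 returns 1
H1 returns (1, (5, 8))
= (1, (5, 8))

Answer: (5, 8)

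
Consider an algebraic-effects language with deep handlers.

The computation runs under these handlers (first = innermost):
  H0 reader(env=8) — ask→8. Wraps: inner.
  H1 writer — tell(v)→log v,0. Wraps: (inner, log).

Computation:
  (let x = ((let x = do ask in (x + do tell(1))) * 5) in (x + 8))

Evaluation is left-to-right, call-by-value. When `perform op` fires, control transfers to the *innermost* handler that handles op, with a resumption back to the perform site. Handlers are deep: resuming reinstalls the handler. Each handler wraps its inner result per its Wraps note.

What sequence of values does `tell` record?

Working:
ask @ H0 ⇒ 8
tell(1) @ H1 ⇒ log+=1
H0 returns 48
H1 returns (48, (1))
= (48, (1))

Answer: (1)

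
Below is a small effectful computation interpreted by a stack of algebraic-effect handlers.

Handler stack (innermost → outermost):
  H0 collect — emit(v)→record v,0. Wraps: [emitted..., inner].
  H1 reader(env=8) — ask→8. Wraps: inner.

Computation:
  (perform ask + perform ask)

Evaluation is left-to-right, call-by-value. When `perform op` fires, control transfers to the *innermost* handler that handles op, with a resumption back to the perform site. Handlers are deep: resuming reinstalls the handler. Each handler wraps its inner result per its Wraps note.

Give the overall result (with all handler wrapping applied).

Step-by-step:
ask @ H1 ⇒ 8
ask @ H1 ⇒ 8
H0 returns [16]
H1 returns [16]
= [16]

Answer: [16]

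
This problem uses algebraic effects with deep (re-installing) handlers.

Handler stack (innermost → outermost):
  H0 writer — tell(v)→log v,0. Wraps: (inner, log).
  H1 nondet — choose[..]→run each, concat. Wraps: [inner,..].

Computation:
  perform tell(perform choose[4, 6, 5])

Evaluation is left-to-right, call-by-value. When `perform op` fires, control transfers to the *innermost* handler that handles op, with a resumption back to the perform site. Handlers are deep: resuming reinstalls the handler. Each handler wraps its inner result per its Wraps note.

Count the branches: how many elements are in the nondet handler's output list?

Answer: 3

Evaluation trace:
choose[4, 6, 5] @ H1
  branch[0] choose=4:
    tell(4) @ H0 ⇒ log+=4
    H0 returns (0, (4))
    H1 returns [(0, (4))]
  branch[1] choose=6:
    tell(6) @ H0 ⇒ log+=6
    H0 returns (0, (6))
    H1 returns [(0, (6))]
  branch[2] choose=5:
    tell(5) @ H0 ⇒ log+=5
    H0 returns (0, (5))
    H1 returns [(0, (5))]
= [(0, (4)), (0, (6)), (0, (5))]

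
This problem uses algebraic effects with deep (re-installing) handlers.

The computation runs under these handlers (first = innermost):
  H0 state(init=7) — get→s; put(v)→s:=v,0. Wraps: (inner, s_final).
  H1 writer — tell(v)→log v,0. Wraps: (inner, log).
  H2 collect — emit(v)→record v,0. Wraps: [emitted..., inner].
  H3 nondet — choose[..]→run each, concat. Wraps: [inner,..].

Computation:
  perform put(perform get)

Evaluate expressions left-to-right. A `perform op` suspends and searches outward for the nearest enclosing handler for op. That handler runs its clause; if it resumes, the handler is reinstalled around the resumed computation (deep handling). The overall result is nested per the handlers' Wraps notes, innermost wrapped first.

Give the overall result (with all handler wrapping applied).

Working:
get @ H0 ⇒ 7
put(7) @ H0 ⇒ s:=7
H0 returns (0, 7)
H1 returns ((0, 7), ())
H2 returns [((0, 7), ())]
H3 returns [[((0, 7), ())]]
= [[((0, 7), ())]]

Answer: [[((0, 7), ())]]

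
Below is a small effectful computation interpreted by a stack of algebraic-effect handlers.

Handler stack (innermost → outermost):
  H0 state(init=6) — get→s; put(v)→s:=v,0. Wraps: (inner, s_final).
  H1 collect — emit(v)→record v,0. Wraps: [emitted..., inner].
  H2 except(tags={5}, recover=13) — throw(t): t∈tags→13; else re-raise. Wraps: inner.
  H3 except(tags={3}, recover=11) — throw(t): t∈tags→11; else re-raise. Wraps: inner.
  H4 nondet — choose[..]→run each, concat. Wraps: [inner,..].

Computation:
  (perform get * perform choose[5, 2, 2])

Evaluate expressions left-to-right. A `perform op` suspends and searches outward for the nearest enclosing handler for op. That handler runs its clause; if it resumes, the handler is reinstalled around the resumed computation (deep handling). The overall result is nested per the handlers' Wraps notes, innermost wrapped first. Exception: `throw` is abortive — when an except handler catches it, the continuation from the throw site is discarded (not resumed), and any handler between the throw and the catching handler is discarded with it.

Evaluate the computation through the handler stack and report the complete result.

Evaluation trace:
get @ H0 ⇒ 6
choose[5, 2, 2] @ H4
  branch[0] choose=5:
    H0 returns (30, 6)
    H1 returns [(30, 6)]
    H2 returns [(30, 6)]
    H3 returns [(30, 6)]
    H4 returns [[(30, 6)]]
  branch[1] choose=2:
    H0 returns (12, 6)
    H1 returns [(12, 6)]
    H2 returns [(12, 6)]
    H3 returns [(12, 6)]
    H4 returns [[(12, 6)]]
  branch[2] choose=2:
    H0 returns (12, 6)
    H1 returns [(12, 6)]
    H2 returns [(12, 6)]
    H3 returns [(12, 6)]
    H4 returns [[(12, 6)]]
= [[(30, 6)], [(12, 6)], [(12, 6)]]

Answer: [[(30, 6)], [(12, 6)], [(12, 6)]]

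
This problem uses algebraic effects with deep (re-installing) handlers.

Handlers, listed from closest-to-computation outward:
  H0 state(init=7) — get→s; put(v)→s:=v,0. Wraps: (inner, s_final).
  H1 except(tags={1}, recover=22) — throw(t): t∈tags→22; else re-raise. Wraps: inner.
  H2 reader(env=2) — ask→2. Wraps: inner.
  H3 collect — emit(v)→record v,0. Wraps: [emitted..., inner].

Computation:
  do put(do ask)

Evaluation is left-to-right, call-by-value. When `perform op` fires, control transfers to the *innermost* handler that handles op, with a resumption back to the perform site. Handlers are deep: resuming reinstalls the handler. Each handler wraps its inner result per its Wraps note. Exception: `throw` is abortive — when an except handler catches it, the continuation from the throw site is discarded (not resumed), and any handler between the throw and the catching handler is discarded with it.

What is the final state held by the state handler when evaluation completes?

Answer: 2

Working:
ask @ H2 ⇒ 2
put(2) @ H0 ⇒ s:=2
H0 returns (0, 2)
H1 returns (0, 2)
H2 returns (0, 2)
H3 returns [(0, 2)]
= [(0, 2)]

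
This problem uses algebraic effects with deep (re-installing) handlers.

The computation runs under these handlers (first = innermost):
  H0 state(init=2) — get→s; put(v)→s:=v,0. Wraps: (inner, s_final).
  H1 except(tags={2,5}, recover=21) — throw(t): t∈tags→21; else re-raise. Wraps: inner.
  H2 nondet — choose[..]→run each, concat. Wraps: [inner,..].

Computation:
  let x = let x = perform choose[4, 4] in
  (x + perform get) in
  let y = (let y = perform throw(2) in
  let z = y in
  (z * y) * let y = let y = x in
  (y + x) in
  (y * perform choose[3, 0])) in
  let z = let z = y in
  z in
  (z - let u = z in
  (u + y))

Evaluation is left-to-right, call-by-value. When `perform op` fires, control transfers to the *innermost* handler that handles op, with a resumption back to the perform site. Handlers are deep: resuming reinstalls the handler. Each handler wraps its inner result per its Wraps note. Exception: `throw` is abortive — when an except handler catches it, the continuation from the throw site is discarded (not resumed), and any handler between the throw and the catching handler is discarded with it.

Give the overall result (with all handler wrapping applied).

Step-by-step:
choose[4, 4] @ H2
  branch[0] choose=4:
    get @ H0 ⇒ 2
    throw(2) @ H1 caught ⇒ 21
    H2 returns [21]
  branch[1] choose=4:
    get @ H0 ⇒ 2
    throw(2) @ H1 caught ⇒ 21
    H2 returns [21]
= [21, 21]

Answer: [21, 21]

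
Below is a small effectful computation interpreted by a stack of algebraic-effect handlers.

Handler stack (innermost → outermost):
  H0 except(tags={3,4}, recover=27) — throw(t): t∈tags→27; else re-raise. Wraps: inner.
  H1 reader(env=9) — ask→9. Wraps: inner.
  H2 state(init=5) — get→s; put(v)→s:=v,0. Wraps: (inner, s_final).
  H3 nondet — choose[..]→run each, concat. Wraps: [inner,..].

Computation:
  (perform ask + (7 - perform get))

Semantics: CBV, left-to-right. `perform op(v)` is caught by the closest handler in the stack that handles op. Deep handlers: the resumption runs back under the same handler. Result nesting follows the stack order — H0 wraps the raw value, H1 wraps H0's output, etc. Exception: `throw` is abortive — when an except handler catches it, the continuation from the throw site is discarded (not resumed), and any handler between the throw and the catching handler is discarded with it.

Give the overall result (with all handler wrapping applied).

Answer: [(11, 5)]

Working:
ask @ H1 ⇒ 9
get @ H2 ⇒ 5
H0 returns 11
H1 returns 11
H2 returns (11, 5)
H3 returns [(11, 5)]
= [(11, 5)]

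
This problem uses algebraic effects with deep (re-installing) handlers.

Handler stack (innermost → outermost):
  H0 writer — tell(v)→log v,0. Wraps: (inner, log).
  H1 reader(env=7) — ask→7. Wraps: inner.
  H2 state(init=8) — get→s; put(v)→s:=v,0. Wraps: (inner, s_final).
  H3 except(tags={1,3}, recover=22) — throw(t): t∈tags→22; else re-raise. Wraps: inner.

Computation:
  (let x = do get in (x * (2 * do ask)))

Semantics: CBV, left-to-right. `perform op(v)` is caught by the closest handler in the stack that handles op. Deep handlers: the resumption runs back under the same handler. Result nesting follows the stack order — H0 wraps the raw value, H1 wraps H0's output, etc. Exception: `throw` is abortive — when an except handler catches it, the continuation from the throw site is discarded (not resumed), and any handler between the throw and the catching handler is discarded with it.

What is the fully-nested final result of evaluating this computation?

Working:
get @ H2 ⇒ 8
ask @ H1 ⇒ 7
H0 returns (112, ())
H1 returns (112, ())
H2 returns ((112, ()), 8)
H3 returns ((112, ()), 8)
= ((112, ()), 8)

Answer: ((112, ()), 8)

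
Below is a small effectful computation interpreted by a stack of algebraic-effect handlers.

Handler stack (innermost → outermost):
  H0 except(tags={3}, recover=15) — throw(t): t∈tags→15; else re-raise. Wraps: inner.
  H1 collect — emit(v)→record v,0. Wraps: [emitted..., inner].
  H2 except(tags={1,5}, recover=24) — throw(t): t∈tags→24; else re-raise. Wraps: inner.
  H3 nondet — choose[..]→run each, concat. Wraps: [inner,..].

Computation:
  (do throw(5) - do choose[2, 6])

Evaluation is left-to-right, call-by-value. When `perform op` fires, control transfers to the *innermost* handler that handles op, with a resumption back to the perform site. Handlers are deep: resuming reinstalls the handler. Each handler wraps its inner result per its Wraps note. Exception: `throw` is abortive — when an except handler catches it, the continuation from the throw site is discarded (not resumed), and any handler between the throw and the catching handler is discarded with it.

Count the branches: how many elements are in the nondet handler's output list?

Answer: 1

Working:
throw(5) @ H0 re-raised
throw(5) @ H2 caught ⇒ 24
H3 returns [24]
= [24]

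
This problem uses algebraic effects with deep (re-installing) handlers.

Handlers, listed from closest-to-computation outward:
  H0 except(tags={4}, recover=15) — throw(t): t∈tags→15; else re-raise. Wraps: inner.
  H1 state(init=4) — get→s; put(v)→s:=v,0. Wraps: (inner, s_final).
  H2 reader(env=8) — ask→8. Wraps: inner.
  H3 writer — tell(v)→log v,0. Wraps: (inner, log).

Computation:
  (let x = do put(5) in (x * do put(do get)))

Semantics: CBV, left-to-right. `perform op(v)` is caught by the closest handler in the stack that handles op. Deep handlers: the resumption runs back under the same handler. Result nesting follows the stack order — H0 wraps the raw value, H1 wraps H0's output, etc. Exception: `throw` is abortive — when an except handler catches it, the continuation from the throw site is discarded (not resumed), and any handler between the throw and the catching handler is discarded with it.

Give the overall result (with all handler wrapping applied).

Answer: ((0, 5), ())

Step-by-step:
put(5) @ H1 ⇒ s:=5
get @ H1 ⇒ 5
put(5) @ H1 ⇒ s:=5
H0 returns 0
H1 returns (0, 5)
H2 returns (0, 5)
H3 returns ((0, 5), ())
= ((0, 5), ())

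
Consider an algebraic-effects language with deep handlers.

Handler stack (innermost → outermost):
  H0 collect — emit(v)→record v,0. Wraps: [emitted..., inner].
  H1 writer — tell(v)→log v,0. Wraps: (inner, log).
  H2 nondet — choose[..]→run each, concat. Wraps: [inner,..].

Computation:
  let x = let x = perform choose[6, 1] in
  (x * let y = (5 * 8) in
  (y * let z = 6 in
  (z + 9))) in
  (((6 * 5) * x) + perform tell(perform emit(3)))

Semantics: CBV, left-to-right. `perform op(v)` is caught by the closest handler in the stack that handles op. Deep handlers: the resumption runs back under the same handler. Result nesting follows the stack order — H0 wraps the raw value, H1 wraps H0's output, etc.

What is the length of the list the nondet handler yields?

Answer: 2

Step-by-step:
choose[6, 1] @ H2
  branch[0] choose=6:
    emit(3) @ H0 ⇒ out+=3
    tell(0) @ H1 ⇒ log+=0
    H0 returns [3, 108000]
    H1 returns ([3, 108000], (0))
    H2 returns [([3, 108000], (0))]
  branch[1] choose=1:
    emit(3) @ H0 ⇒ out+=3
    tell(0) @ H1 ⇒ log+=0
    H0 returns [3, 18000]
    H1 returns ([3, 18000], (0))
    H2 returns [([3, 18000], (0))]
= [([3, 108000], (0)), ([3, 18000], (0))]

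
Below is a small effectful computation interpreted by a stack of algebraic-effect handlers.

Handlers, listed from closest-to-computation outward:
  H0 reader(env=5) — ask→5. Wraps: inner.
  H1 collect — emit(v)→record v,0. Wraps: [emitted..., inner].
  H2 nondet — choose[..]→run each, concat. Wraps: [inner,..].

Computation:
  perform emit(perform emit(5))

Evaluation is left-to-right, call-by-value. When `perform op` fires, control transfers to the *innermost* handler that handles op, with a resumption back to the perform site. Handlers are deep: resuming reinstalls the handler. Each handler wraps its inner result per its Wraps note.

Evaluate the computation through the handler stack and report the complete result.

Working:
emit(5) @ H1 ⇒ out+=5
emit(0) @ H1 ⇒ out+=0
H0 returns 0
H1 returns [5, 0, 0]
H2 returns [[5, 0, 0]]
= [[5, 0, 0]]

Answer: [[5, 0, 0]]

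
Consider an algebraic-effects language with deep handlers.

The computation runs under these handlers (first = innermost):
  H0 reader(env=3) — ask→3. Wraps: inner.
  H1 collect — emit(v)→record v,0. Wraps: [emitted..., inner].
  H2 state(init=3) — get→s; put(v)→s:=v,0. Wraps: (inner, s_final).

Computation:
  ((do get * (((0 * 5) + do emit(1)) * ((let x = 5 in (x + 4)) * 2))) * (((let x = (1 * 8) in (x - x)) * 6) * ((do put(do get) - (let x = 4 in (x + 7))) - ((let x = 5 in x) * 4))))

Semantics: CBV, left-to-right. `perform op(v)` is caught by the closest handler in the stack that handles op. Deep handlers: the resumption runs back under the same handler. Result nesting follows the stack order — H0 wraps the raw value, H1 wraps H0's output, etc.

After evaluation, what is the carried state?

Answer: 3

Working:
get @ H2 ⇒ 3
emit(1) @ H1 ⇒ out+=1
get @ H2 ⇒ 3
put(3) @ H2 ⇒ s:=3
H0 returns 0
H1 returns [1, 0]
H2 returns ([1, 0], 3)
= ([1, 0], 3)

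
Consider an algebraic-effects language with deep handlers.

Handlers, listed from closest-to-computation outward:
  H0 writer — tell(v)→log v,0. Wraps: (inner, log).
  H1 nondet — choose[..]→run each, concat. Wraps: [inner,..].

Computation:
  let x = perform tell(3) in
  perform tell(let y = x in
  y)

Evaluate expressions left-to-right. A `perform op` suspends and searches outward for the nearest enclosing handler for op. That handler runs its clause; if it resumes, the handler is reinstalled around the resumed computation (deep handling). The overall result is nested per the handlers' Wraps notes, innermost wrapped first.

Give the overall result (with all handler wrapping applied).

Working:
tell(3) @ H0 ⇒ log+=3
tell(0) @ H0 ⇒ log+=0
H0 returns (0, (3, 0))
H1 returns [(0, (3, 0))]
= [(0, (3, 0))]

Answer: [(0, (3, 0))]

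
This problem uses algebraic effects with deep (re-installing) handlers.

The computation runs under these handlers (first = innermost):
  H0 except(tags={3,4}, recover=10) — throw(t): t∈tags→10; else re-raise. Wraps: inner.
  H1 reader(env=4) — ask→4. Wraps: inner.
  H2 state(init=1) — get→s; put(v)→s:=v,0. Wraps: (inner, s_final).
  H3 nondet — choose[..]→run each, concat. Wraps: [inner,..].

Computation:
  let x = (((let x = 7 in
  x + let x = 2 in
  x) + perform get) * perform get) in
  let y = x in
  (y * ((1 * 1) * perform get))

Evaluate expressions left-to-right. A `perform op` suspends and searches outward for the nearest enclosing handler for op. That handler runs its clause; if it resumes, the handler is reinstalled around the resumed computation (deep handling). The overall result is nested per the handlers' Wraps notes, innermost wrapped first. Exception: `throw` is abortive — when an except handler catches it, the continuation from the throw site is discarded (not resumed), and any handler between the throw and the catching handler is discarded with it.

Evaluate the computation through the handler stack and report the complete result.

Working:
get @ H2 ⇒ 1
get @ H2 ⇒ 1
get @ H2 ⇒ 1
H0 returns 10
H1 returns 10
H2 returns (10, 1)
H3 returns [(10, 1)]
= [(10, 1)]

Answer: [(10, 1)]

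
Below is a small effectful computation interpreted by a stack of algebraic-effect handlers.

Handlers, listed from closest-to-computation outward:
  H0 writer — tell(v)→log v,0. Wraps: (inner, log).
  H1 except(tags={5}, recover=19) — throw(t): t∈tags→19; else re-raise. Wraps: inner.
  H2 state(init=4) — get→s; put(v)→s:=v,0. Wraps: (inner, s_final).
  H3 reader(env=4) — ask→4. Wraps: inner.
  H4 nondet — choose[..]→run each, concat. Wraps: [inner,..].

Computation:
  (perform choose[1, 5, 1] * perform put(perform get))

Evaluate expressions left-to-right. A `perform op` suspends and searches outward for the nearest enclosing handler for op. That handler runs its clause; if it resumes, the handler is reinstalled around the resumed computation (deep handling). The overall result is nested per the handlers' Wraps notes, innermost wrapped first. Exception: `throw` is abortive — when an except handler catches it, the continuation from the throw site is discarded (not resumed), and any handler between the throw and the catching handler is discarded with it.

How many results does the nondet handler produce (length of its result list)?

Evaluation trace:
choose[1, 5, 1] @ H4
  branch[0] choose=1:
    get @ H2 ⇒ 4
    put(4) @ H2 ⇒ s:=4
    H0 returns (0, ())
    H1 returns (0, ())
    H2 returns ((0, ()), 4)
    H3 returns ((0, ()), 4)
    H4 returns [((0, ()), 4)]
  branch[1] choose=5:
    get @ H2 ⇒ 4
    put(4) @ H2 ⇒ s:=4
    H0 returns (0, ())
    H1 returns (0, ())
    H2 returns ((0, ()), 4)
    H3 returns ((0, ()), 4)
    H4 returns [((0, ()), 4)]
  branch[2] choose=1:
    get @ H2 ⇒ 4
    put(4) @ H2 ⇒ s:=4
    H0 returns (0, ())
    H1 returns (0, ())
    H2 returns ((0, ()), 4)
    H3 returns ((0, ()), 4)
    H4 returns [((0, ()), 4)]
= [((0, ()), 4), ((0, ()), 4), ((0, ()), 4)]

Answer: 3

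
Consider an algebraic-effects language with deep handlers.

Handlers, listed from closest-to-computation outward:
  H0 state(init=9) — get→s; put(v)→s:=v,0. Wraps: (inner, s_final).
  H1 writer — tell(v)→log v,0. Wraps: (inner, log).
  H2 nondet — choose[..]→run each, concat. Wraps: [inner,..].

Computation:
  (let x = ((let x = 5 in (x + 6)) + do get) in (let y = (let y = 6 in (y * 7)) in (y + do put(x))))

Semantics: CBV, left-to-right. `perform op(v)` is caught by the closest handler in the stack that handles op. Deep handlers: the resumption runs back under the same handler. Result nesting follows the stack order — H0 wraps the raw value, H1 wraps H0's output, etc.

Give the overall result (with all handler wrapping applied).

Evaluation trace:
get @ H0 ⇒ 9
put(20) @ H0 ⇒ s:=20
H0 returns (42, 20)
H1 returns ((42, 20), ())
H2 returns [((42, 20), ())]
= [((42, 20), ())]

Answer: [((42, 20), ())]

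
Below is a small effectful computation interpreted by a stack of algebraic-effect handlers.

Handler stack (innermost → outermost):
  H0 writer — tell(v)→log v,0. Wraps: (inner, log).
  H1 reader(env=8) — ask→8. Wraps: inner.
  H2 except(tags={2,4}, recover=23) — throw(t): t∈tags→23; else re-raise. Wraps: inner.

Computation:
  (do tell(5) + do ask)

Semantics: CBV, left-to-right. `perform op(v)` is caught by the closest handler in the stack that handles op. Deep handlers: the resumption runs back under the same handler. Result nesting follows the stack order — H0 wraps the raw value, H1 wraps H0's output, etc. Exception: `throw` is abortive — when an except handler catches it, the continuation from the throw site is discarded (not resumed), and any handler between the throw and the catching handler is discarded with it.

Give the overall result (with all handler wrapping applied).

Answer: (8, (5))

Evaluation trace:
tell(5) @ H0 ⇒ log+=5
ask @ H1 ⇒ 8
H0 returns (8, (5))
H1 returns (8, (5))
H2 returns (8, (5))
= (8, (5))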